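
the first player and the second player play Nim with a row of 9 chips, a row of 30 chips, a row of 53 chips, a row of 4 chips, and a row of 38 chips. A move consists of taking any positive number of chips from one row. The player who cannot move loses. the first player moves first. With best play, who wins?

the second player wins

Compute the nim-sum pairwise:
9 ^ 30 = 23
23 ^ 53 = 34
34 ^ 4 = 38
38 ^ 38 = 0
The nim-sum is 0, so this is a P-position: the player to move is in a losing position under optimal play; the first player is about to move from it and so loses — the second player wins.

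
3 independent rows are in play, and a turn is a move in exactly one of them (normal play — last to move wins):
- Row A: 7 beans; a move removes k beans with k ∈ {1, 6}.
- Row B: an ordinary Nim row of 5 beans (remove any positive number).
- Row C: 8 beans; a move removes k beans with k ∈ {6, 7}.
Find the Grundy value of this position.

4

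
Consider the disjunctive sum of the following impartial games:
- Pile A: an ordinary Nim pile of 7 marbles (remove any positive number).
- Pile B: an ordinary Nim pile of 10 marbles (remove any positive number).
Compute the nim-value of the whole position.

13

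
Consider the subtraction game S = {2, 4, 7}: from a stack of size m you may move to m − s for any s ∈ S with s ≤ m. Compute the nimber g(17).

Build the Grundy sequence with g(k) = mex{g(k−s) : s ∈ {2, 4, 7}, s ≤ k}:
k:     0  1  2  3  4  5  6  7  8  9 10 11 12 13 14 15 16 17
g(k):  0  0  1  1  2  2  0  3  1  0  2  1  0  2  1  0  2  1
So g(17) = 1.

1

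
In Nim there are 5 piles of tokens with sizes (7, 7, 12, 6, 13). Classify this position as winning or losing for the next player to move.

Winning position

Nim-sum: 7 ⊕ 7 ⊕ 12 ⊕ 6 ⊕ 13 = 7.
The nim-sum is 7 ≠ 0, so this is an N-position: the player to move can win.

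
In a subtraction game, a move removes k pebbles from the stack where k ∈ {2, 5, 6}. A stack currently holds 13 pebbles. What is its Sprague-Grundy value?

1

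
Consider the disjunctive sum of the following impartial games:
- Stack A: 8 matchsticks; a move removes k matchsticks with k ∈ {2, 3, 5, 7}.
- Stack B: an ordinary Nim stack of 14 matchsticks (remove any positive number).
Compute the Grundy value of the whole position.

For stack A, compute g(0), g(1), … with moves {2, 3, 5, 7}:
g(0) = mex{} = 0
g(1) = mex{} = 0
g(2) = mex{0} = 1
g(3) = mex{0} = 1
g(4) = mex{0,1} = 2
g(5) = mex{0,1} = 2
g(6) = mex{0,1,2} = 3
g(7) = mex{0,1,2} = 3
g(8) = mex{0,1,2,3} = 4
So g(8) = 4.
Stack B is a plain Nim stack of size 14, so its Grundy value is 14.
The value of a disjunctive sum is the nim-sum of the parts.
Combined value = 4 XOR 14 = 10.

10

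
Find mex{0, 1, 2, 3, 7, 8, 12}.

4

The values 0, 1, 2, 3 are all present; 4 is the first non-negative integer missing from the set.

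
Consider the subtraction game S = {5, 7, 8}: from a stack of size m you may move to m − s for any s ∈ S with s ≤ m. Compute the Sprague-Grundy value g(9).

1

Grundy values for subtraction set {5, 7, 8}:
g(0) = mex{} = 0
g(1) = mex{} = 0
g(2) = mex{} = 0
g(3) = mex{} = 0
g(4) = mex{} = 0
g(5) = mex{0} = 1
g(6) = mex{0} = 1
g(7) = mex{0} = 1
g(8) = mex{0} = 1
g(9) = mex{0} = 1
So g(9) = 1.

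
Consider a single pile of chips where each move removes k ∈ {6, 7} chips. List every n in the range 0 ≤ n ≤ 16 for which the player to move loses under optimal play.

0, 1, 2, 3, 4, 5, 13, 14, 15, 16

Build the Grundy sequence with g(k) = mex{g(k−s) : s ∈ {6, 7}, s ≤ k}:
k:     0  1  2  3  4  5  6  7  8  9 10 11 12 13 14 15 16
g(k):  0  0  0  0  0  0  1  1  1  1  1  1  2  0  0  0  0
The P-positions (g = 0) in 0..16 are 0, 1, 2, 3, 4, 5, 13, 14, 15, 16.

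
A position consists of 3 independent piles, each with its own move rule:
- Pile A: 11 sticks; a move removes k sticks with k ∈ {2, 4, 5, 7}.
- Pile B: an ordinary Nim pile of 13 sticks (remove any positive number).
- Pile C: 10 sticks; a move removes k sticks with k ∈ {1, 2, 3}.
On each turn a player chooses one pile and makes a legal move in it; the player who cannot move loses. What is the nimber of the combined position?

For pile A, compute g(0), g(1), … with moves {2, 4, 5, 7}:
g(0) = mex{} = 0
g(1) = mex{} = 0
g(2) = mex{0} = 1
g(3) = mex{0} = 1
g(4) = mex{0,1} = 2
g(5) = mex{0,1} = 2
g(6) = mex{0,1,2} = 3
g(7) = mex{0,1,2} = 3
g(8) = mex{0,1,2,3} = 4
g(9) = mex{1,2,3} = 0
g(10) = mex{1,2,3,4} = 0
g(11) = mex{0,2,3} = 1
So g(11) = 1.
Pile B is a plain Nim pile of size 13, so its Grundy value is 13.
Grundy values for pile C (subtraction set {1, 2, 3}):
g(0) = mex{} = 0
g(1) = mex{0} = 1
g(2) = mex{0,1} = 2
g(3) = mex{0,1,2} = 3
g(4) = mex{1,2,3} = 0
g(5) = mex{0,2,3} = 1
g(6) = mex{0,1,3} = 2
g(7) = mex{0,1,2} = 3
g(8) = mex{1,2,3} = 0
g(9) = mex{0,2,3} = 1
g(10) = mex{0,1,3} = 2
So g(10) = 2.
By the Sprague-Grundy theorem, the Grundy value of a sum of independent games is the XOR of the component values.
Combined value = 1 ⊕ 13 ⊕ 2 = 14.

14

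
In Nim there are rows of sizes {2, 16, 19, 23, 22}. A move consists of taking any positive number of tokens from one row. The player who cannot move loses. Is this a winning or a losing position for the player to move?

Losing position

In binary:
  00010  (2)
  10000  (16)
  10011  (19)
  10111  (23)
  10110  (22)
  -----
  00000  (0)
The nim-sum is 0, so this is a P-position: the player to move is in a losing position under optimal play.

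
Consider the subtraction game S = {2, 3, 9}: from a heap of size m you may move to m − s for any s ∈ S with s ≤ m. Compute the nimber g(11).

Build the Grundy sequence with g(k) = mex{g(k−s) : s ∈ {2, 3, 9}, s ≤ k}:
g(0) = mex{} = 0
g(1) = mex{} = 0
g(2) = mex{0} = 1
g(3) = mex{0} = 1
g(4) = mex{0,1} = 2
g(5) = mex{1} = 0
g(6) = mex{1,2} = 0
g(7) = mex{0,2} = 1
g(8) = mex{0} = 1
g(9) = mex{0,1} = 2
g(10) = mex{0,1} = 2
g(11) = mex{1,2} = 0
So g(11) = 0.

0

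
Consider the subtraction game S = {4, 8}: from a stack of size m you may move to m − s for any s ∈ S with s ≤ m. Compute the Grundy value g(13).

0

Compute g(0), g(1), … for moves {4, 8}:
k:     0  1  2  3  4  5  6  7  8  9 10 11 12 13
g(k):  0  0  0  0  1  1  1  1  2  2  2  2  0  0
So g(13) = 0.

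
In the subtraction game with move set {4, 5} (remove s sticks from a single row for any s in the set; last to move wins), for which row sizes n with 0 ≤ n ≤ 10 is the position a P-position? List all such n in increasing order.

0, 1, 2, 3, 9, 10

Compute g(0), g(1), … for moves {4, 5}:
g(0) = mex{} = 0
g(1) = mex{} = 0
g(2) = mex{} = 0
g(3) = mex{} = 0
g(4) = mex{0} = 1
g(5) = mex{0} = 1
g(6) = mex{0} = 1
g(7) = mex{0} = 1
g(8) = mex{0,1} = 2
g(9) = mex{1} = 0
g(10) = mex{1} = 0
The P-positions (g = 0) in 0..10 are 0, 1, 2, 3, 9, 10.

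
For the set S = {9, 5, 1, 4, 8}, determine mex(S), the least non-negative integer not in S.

0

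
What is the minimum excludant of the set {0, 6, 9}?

0 is in the set but 1 is not, so the mex is 1.

1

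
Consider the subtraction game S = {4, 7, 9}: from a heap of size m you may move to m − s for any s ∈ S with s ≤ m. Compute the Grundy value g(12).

Compute g(0), g(1), … for moves {4, 7, 9}:
k:     0  1  2  3  4  5  6  7  8  9 10 11 12
g(k):  0  0  0  0  1  1  1  1  2  2  2  2  3
So g(12) = 3.

3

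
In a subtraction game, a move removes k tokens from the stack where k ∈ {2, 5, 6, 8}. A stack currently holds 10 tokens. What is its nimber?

3

Build the Grundy sequence with g(k) = mex{g(k−s) : s ∈ {2, 5, 6, 8}, s ≤ k}:
g(0) = mex{} = 0
g(1) = mex{} = 0
g(2) = mex{0} = 1
g(3) = mex{0} = 1
g(4) = mex{1} = 0
g(5) = mex{0,1} = 2
g(6) = mex{0} = 1
g(7) = mex{0,1,2} = 3
g(8) = mex{0,1} = 2
g(9) = mex{0,1,3} = 2
g(10) = mex{0,1,2} = 3
So g(10) = 3.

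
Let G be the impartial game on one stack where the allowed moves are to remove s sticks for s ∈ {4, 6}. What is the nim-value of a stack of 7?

Grundy values for subtraction set {4, 6}:
g(0) = mex{} = 0
g(1) = mex{} = 0
g(2) = mex{} = 0
g(3) = mex{} = 0
g(4) = mex{0} = 1
g(5) = mex{0} = 1
g(6) = mex{0} = 1
g(7) = mex{0} = 1
So g(7) = 1.

1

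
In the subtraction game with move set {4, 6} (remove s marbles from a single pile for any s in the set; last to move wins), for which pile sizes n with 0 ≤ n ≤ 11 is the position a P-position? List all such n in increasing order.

0, 1, 2, 3, 10, 11

Build the Grundy sequence with g(k) = mex{g(k−s) : s ∈ {4, 6}, s ≤ k}:
g(0) = mex{} = 0
g(1) = mex{} = 0
g(2) = mex{} = 0
g(3) = mex{} = 0
g(4) = mex{0} = 1
g(5) = mex{0} = 1
g(6) = mex{0} = 1
g(7) = mex{0} = 1
g(8) = mex{0,1} = 2
g(9) = mex{0,1} = 2
g(10) = mex{1} = 0
g(11) = mex{1} = 0
The P-positions (g = 0) in 0..11 are 0, 1, 2, 3, 10, 11.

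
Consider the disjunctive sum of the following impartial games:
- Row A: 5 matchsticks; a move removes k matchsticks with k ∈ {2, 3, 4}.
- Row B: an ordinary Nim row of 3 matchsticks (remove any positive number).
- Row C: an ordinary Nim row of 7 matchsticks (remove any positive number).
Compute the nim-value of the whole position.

6

Build the Grundy sequence for row A with g(k) = mex{g(k−s) : s ∈ {2, 3, 4}, s ≤ k}:
k:     0  1  2  3  4  5
g(k):  0  0  1  1  2  2
So g(5) = 2.
Row B is a plain Nim row of size 3, so its Grundy value is 3.
Row C is a plain Nim row of size 7, so its Grundy value is 7.
By the Sprague-Grundy theorem, the Grundy value of a sum of independent games is the XOR of the component values.
Combined value = 2 ⊕ 3 ⊕ 7 = 6.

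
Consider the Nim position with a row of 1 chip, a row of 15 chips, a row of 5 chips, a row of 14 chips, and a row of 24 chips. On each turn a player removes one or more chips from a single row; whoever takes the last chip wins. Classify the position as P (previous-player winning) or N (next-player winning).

N-position

Nim-sum: 1 ⊕ 15 ⊕ 5 ⊕ 14 ⊕ 24 = 29.
The nim-sum is 29 ≠ 0, so this is an N-position: the player to move can win.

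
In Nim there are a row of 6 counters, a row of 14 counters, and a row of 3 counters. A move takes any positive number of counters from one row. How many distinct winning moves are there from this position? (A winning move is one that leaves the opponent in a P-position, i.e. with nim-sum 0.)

1

Bitwise XOR of the heap sizes:
  0110  (6)
  1110  (14)
  0011  (3)
  ----
  1011  (11)
The overall nim-sum is X = 11. A row of size p has a winning move iff p XOR X < p (reduce it to p XOR X).
  6: 6 XOR 11 = 13 ≥ 6 — no move.
  14: 14 XOR 11 = 5 < 14 — winning move (to 5).
  3: 3 XOR 11 = 8 ≥ 3 — no move.
That gives 1 winning move.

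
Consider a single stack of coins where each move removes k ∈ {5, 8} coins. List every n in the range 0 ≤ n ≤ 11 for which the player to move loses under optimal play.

0, 1, 2, 3, 4

Build the Grundy sequence with g(k) = mex{g(k−s) : s ∈ {5, 8}, s ≤ k}:
g(0) = mex{} = 0
g(1) = mex{} = 0
g(2) = mex{} = 0
g(3) = mex{} = 0
g(4) = mex{} = 0
g(5) = mex{0} = 1
g(6) = mex{0} = 1
g(7) = mex{0} = 1
g(8) = mex{0} = 1
g(9) = mex{0} = 1
g(10) = mex{0,1} = 2
g(11) = mex{0,1} = 2
The P-positions (g = 0) in 0..11 are 0, 1, 2, 3, 4.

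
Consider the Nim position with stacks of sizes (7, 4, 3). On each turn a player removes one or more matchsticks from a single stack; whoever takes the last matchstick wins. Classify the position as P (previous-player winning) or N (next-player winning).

P-position

Compute the nim-sum pairwise:
7 ⊕ 4 = 3
3 ⊕ 3 = 0
The nim-sum is 0, so this is a P-position: the player to move is in a losing position under optimal play.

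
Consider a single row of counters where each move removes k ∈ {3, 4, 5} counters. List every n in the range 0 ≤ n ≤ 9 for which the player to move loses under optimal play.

0, 1, 2, 8, 9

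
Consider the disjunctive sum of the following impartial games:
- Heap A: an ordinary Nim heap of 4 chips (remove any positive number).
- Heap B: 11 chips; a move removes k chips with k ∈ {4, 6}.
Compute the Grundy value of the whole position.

4

Heap A is a plain Nim heap of size 4, so its Grundy value is 4.
For heap B, compute g(0), g(1), … with moves {4, 6}:
g(0) = mex{} = 0
g(1) = mex{} = 0
g(2) = mex{} = 0
g(3) = mex{} = 0
g(4) = mex{0} = 1
g(5) = mex{0} = 1
g(6) = mex{0} = 1
g(7) = mex{0} = 1
g(8) = mex{0,1} = 2
g(9) = mex{0,1} = 2
g(10) = mex{1} = 0
g(11) = mex{1} = 0
So g(11) = 0.
By the Sprague-Grundy theorem, the Grundy value of a sum of independent games is the XOR of the component values.
Combined value = 4 ⊕ 0 = 4.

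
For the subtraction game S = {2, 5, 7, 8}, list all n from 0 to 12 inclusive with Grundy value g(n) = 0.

0, 1, 4, 10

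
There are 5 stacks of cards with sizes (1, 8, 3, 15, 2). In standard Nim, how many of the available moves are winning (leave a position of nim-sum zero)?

1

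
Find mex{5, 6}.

0 is not in the set, so the mex is 0.

0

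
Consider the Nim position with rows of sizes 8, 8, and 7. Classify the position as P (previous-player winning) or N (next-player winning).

N-position

Write each in binary and XOR column by column:
  1000  (8)
  1000  (8)
  0111  (7)
  ----
  0111  (7)
The nim-sum is 7 ≠ 0, so this is an N-position: the player to move can win.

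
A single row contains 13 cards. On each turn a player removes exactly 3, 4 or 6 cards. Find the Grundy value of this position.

Build the Grundy sequence with g(k) = mex{g(k−s) : s ∈ {3, 4, 6}, s ≤ k}:
k:     0  1  2  3  4  5  6  7  8  9 10 11 12 13
g(k):  0  0  0  1  1  1  2  2  2  0  0  0  1  1
So g(13) = 1.

1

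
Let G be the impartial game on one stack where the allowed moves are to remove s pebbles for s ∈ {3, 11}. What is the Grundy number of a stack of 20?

0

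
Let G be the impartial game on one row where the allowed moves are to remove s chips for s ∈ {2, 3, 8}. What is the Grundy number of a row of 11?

Grundy values for subtraction set {2, 3, 8}:
k:     0  1  2  3  4  5  6  7  8  9 10 11
g(k):  0  0  1  1  2  0  0  1  1  2  0  0
So g(11) = 0.

0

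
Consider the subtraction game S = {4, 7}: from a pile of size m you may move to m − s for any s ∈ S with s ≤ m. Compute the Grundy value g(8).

Build the Grundy sequence with g(k) = mex{g(k−s) : s ∈ {4, 7}, s ≤ k}:
k:     0  1  2  3  4  5  6  7  8
g(k):  0  0  0  0  1  1  1  1  2
So g(8) = 2.

2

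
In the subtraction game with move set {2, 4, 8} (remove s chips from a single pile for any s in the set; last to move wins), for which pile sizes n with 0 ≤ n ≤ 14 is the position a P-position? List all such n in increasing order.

0, 1, 6, 7, 12, 13

Build the Grundy sequence with g(k) = mex{g(k−s) : s ∈ {2, 4, 8}, s ≤ k}:
k:     0  1  2  3  4  5  6  7  8  9 10 11 12 13 14
g(k):  0  0  1  1  2  2  0  0  1  1  2  2  0  0  1
The P-positions (g = 0) in 0..14 are 0, 1, 6, 7, 12, 13.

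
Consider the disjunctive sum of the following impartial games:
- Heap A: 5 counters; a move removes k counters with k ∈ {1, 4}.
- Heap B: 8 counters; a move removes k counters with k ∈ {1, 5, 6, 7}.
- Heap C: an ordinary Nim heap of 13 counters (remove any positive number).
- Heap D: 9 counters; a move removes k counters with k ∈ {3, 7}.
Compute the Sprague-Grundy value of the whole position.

14

For heap A, compute g(0), g(1), … with moves {1, 4}:
k:     0  1  2  3  4  5
g(k):  0  1  0  1  2  0
So g(5) = 0.
Build the Grundy sequence for heap B with g(k) = mex{g(k−s) : s ∈ {1, 5, 6, 7}, s ≤ k}:
k:     0  1  2  3  4  5  6  7  8
g(k):  0  1  0  1  0  1  2  3  2
So g(8) = 2.
Heap C is a plain Nim heap of size 13, so its Grundy value is 13.
Grundy values for heap D (subtraction set {3, 7}):
g(0) = mex{} = 0
g(1) = mex{} = 0
g(2) = mex{} = 0
g(3) = mex{0} = 1
g(4) = mex{0} = 1
g(5) = mex{0} = 1
g(6) = mex{1} = 0
g(7) = mex{0,1} = 2
g(8) = mex{0,1} = 2
g(9) = mex{0} = 1
So g(9) = 1.
By the Sprague-Grundy theorem, the Grundy value of a sum of independent games is the XOR of the component values.
Combined value = 0 XOR 2 XOR 13 XOR 1 = 14.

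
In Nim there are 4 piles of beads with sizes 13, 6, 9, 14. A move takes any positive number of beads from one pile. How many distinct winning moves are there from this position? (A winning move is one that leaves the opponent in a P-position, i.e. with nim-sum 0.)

Compute the nim-sum pairwise:
13 ^ 6 = 11
11 ^ 9 = 2
2 ^ 14 = 12
The overall nim-sum is X = 12. A pile of size p has a winning move iff p XOR X < p (reduce it to p XOR X).
  13: 13 XOR 12 = 1 < 13 — winning move (to 1).
  6: 6 XOR 12 = 10 ≥ 6 — no move.
  9: 9 XOR 12 = 5 < 9 — winning move (to 5).
  14: 14 XOR 12 = 2 < 14 — winning move (to 2).
That gives 3 winning moves.

3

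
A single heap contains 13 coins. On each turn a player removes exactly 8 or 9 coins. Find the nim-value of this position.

1

Grundy values for subtraction set {8, 9}:
k:     0  1  2  3  4  5  6  7  8  9 10 11 12 13
g(k):  0  0  0  0  0  0  0  0  1  1  1  1  1  1
So g(13) = 1.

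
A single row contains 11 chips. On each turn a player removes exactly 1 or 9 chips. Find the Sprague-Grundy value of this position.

1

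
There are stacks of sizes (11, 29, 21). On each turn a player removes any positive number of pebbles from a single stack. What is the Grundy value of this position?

Compute the nim-sum pairwise:
11 ^ 29 = 22
22 ^ 21 = 3

3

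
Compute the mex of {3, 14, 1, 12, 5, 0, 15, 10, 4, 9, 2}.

6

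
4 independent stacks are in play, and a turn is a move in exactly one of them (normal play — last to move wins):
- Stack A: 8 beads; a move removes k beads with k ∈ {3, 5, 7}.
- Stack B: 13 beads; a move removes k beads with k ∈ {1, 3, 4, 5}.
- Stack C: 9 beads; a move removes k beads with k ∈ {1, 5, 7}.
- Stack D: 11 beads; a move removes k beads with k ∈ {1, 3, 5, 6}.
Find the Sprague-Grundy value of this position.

For stack A, compute g(0), g(1), … with moves {3, 5, 7}:
g(0) = mex{} = 0
g(1) = mex{} = 0
g(2) = mex{} = 0
g(3) = mex{0} = 1
g(4) = mex{0} = 1
g(5) = mex{0} = 1
g(6) = mex{0,1} = 2
g(7) = mex{0,1} = 2
g(8) = mex{0,1} = 2
So g(8) = 2.
Build the Grundy sequence for stack B with g(k) = mex{g(k−s) : s ∈ {1, 3, 4, 5}, s ≤ k}:
k:     0  1  2  3  4  5  6  7  8  9 10 11 12 13
g(k):  0  1  0  1  2  3  2  3  0  1  0  1  2  3
So g(13) = 3.
Grundy values for stack C (subtraction set {1, 5, 7}):
g(0) = mex{} = 0
g(1) = mex{0} = 1
g(2) = mex{1} = 0
g(3) = mex{0} = 1
g(4) = mex{1} = 0
g(5) = mex{0} = 1
g(6) = mex{1} = 0
g(7) = mex{0} = 1
g(8) = mex{1} = 0
g(9) = mex{0} = 1
So g(9) = 1.
Build the Grundy sequence for stack D with g(k) = mex{g(k−s) : s ∈ {1, 3, 5, 6}, s ≤ k}:
g(0) = mex{} = 0
g(1) = mex{0} = 1
g(2) = mex{1} = 0
g(3) = mex{0} = 1
g(4) = mex{1} = 0
g(5) = mex{0} = 1
g(6) = mex{0,1} = 2
g(7) = mex{0,1,2} = 3
g(8) = mex{0,1,3} = 2
g(9) = mex{0,1,2} = 3
g(10) = mex{0,1,3} = 2
g(11) = mex{1,2} = 0
So g(11) = 0.
The value of a disjunctive sum is the nim-sum of the parts.
Combined value = 2 ⊕ 3 ⊕ 1 ⊕ 0 = 0.

0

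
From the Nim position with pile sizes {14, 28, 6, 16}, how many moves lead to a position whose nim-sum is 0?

3

Nim-sum: 14 XOR 28 XOR 6 XOR 16 = 4.
The overall nim-sum is X = 4. A pile of size p has a winning move iff p XOR X < p (reduce it to p XOR X).
  14: 14 XOR 4 = 10 < 14 — winning move (to 10).
  28: 28 XOR 4 = 24 < 28 — winning move (to 24).
  6: 6 XOR 4 = 2 < 6 — winning move (to 2).
  16: 16 XOR 4 = 20 ≥ 16 — no move.
That gives 3 winning moves.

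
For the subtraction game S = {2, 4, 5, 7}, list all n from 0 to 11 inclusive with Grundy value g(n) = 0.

0, 1, 9, 10

Grundy values for subtraction set {2, 4, 5, 7}:
g(0) = mex{} = 0
g(1) = mex{} = 0
g(2) = mex{0} = 1
g(3) = mex{0} = 1
g(4) = mex{0,1} = 2
g(5) = mex{0,1} = 2
g(6) = mex{0,1,2} = 3
g(7) = mex{0,1,2} = 3
g(8) = mex{0,1,2,3} = 4
g(9) = mex{1,2,3} = 0
g(10) = mex{1,2,3,4} = 0
g(11) = mex{0,2,3} = 1
The P-positions (g = 0) in 0..11 are 0, 1, 9, 10.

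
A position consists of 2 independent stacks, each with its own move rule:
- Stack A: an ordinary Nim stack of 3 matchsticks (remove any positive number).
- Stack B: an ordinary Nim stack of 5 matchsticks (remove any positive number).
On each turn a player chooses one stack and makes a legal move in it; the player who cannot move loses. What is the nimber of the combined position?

6

Stack A is a plain Nim stack of size 3, so its Grundy value is 3.
Stack B is a plain Nim stack of size 5, so its Grundy value is 5.
The value of a disjunctive sum is the nim-sum of the parts.
Combined value = 3 ⊕ 5 = 6.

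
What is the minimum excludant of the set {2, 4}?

0 is not in the set, so the mex is 0.

0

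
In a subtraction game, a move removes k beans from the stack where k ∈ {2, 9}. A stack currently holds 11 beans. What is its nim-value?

Grundy values for subtraction set {2, 9}:
g(0) = mex{} = 0
g(1) = mex{} = 0
g(2) = mex{0} = 1
g(3) = mex{0} = 1
g(4) = mex{1} = 0
g(5) = mex{1} = 0
g(6) = mex{0} = 1
g(7) = mex{0} = 1
g(8) = mex{1} = 0
g(9) = mex{0,1} = 2
g(10) = mex{0} = 1
g(11) = mex{1,2} = 0
So g(11) = 0.

0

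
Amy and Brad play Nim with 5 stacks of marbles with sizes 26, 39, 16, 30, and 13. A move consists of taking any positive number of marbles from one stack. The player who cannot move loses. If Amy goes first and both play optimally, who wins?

Amy wins

In binary:
  011010  (26)
  100111  (39)
  010000  (16)
  011110  (30)
  001101  (13)
  ------
  111110  (62)
The nim-sum is 62 ≠ 0, so this is an N-position: the player to move can win; Amy has a winning move.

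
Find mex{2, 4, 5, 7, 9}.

0 is not in the set, so the mex is 0.

0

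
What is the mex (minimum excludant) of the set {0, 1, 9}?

2

The values 0, 1 are all present; 2 is the first non-negative integer missing from the set.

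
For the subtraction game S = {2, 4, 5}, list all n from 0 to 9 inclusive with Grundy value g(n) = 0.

0, 1, 7, 8

Build the Grundy sequence with g(k) = mex{g(k−s) : s ∈ {2, 4, 5}, s ≤ k}:
k:     0  1  2  3  4  5  6  7  8  9
g(k):  0  0  1  1  2  2  3  0  0  1
The P-positions (g = 0) in 0..9 are 0, 1, 7, 8.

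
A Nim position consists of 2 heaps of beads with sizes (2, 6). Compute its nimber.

4

Nim-sum: 2 ⊕ 6 = 4.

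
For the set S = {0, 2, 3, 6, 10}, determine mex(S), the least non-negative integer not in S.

0 is in the set but 1 is not, so the mex is 1.

1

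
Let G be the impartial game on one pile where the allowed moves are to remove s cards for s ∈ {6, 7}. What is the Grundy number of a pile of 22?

Compute g(0), g(1), … for moves {6, 7}:
k:     0  1  2  3  4  5  6  7  8  9 10 11 12 13 14 15 16 17 18 19 20 21 22
g(k):  0  0  0  0  0  0  1  1  1  1  1  1  2  0  0  0  0  0  0  1  1  1  1
So g(22) = 1.

1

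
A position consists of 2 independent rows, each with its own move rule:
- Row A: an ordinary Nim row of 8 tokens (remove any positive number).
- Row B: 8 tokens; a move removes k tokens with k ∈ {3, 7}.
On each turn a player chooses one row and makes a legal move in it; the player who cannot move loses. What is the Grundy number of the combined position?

10

Row A is a plain Nim row of size 8, so its Grundy value is 8.
Grundy values for row B (subtraction set {3, 7}):
g(0) = mex{} = 0
g(1) = mex{} = 0
g(2) = mex{} = 0
g(3) = mex{0} = 1
g(4) = mex{0} = 1
g(5) = mex{0} = 1
g(6) = mex{1} = 0
g(7) = mex{0,1} = 2
g(8) = mex{0,1} = 2
So g(8) = 2.
The value of a disjunctive sum is the nim-sum of the parts.
Combined value = 8 ⊕ 2 = 10.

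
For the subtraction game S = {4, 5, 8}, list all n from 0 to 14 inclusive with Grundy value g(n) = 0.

0, 1, 2, 3, 12, 13, 14

Build the Grundy sequence with g(k) = mex{g(k−s) : s ∈ {4, 5, 8}, s ≤ k}:
k:     0  1  2  3  4  5  6  7  8  9 10 11 12 13 14
g(k):  0  0  0  0  1  1  1  1  2  2  2  2  0  0  0
The P-positions (g = 0) in 0..14 are 0, 1, 2, 3, 12, 13, 14.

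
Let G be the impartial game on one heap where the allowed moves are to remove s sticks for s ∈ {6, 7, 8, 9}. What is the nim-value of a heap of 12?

2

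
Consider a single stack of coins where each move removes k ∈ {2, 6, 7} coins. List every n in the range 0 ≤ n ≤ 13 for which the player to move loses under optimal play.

0, 1, 4, 5, 9, 13

Build the Grundy sequence with g(k) = mex{g(k−s) : s ∈ {2, 6, 7}, s ≤ k}:
g(0) = mex{} = 0
g(1) = mex{} = 0
g(2) = mex{0} = 1
g(3) = mex{0} = 1
g(4) = mex{1} = 0
g(5) = mex{1} = 0
g(6) = mex{0} = 1
g(7) = mex{0} = 1
g(8) = mex{0,1} = 2
g(9) = mex{1} = 0
g(10) = mex{0,1,2} = 3
g(11) = mex{0} = 1
g(12) = mex{0,1,3} = 2
g(13) = mex{1} = 0
The P-positions (g = 0) in 0..13 are 0, 1, 4, 5, 9, 13.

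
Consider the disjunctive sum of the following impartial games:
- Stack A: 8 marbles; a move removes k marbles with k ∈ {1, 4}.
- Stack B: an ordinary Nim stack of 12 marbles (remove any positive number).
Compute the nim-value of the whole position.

13

Grundy values for stack A (subtraction set {1, 4}):
g(0) = mex{} = 0
g(1) = mex{0} = 1
g(2) = mex{1} = 0
g(3) = mex{0} = 1
g(4) = mex{0,1} = 2
g(5) = mex{1,2} = 0
g(6) = mex{0} = 1
g(7) = mex{1} = 0
g(8) = mex{0,2} = 1
So g(8) = 1.
Stack B is a plain Nim stack of size 12, so its Grundy value is 12.
The value of a disjunctive sum is the nim-sum of the parts.
Combined value = 1 XOR 12 = 13.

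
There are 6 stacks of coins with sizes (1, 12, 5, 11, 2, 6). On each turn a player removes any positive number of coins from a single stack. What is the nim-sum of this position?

7

In binary:
  0001  (1)
  1100  (12)
  0101  (5)
  1011  (11)
  0010  (2)
  0110  (6)
  ----
  0111  (7)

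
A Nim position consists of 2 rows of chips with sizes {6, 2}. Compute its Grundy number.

4

Nim-sum: 6 ^ 2 = 4.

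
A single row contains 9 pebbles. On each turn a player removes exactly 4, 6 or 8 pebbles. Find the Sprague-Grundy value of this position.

Build the Grundy sequence with g(k) = mex{g(k−s) : s ∈ {4, 6, 8}, s ≤ k}:
g(0) = mex{} = 0
g(1) = mex{} = 0
g(2) = mex{} = 0
g(3) = mex{} = 0
g(4) = mex{0} = 1
g(5) = mex{0} = 1
g(6) = mex{0} = 1
g(7) = mex{0} = 1
g(8) = mex{0,1} = 2
g(9) = mex{0,1} = 2
So g(9) = 2.

2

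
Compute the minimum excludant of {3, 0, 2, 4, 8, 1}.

5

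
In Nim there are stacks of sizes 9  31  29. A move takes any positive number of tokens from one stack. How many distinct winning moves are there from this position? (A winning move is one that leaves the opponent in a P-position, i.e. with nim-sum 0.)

Write each in binary and XOR column by column:
  01001  (9)
  11111  (31)
  11101  (29)
  -----
  01011  (11)
The overall nim-sum is X = 11. A stack of size p has a winning move iff p XOR X < p (reduce it to p XOR X).
  9: 9 XOR 11 = 2 < 9 — winning move (to 2).
  31: 31 XOR 11 = 20 < 31 — winning move (to 20).
  29: 29 XOR 11 = 22 < 29 — winning move (to 22).
That gives 3 winning moves.

3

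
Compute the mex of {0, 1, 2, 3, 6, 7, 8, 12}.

4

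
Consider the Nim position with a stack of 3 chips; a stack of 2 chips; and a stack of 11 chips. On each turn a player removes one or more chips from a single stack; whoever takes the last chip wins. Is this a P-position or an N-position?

N-position

Compute the nim-sum pairwise:
3 ⊕ 2 = 1
1 ⊕ 11 = 10
The nim-sum is 10 ≠ 0, so this is an N-position: the player to move can win.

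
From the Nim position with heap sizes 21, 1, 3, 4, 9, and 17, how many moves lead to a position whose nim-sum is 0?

1

Nim-sum: 21 ⊕ 1 ⊕ 3 ⊕ 4 ⊕ 9 ⊕ 17 = 11.
The overall nim-sum is X = 11. A heap of size p has a winning move iff p XOR X < p (reduce it to p XOR X).
  21: 21 XOR 11 = 30 ≥ 21 — no move.
  1: 1 XOR 11 = 10 ≥ 1 — no move.
  3: 3 XOR 11 = 8 ≥ 3 — no move.
  4: 4 XOR 11 = 15 ≥ 4 — no move.
  9: 9 XOR 11 = 2 < 9 — winning move (to 2).
  17: 17 XOR 11 = 26 ≥ 17 — no move.
That gives 1 winning move.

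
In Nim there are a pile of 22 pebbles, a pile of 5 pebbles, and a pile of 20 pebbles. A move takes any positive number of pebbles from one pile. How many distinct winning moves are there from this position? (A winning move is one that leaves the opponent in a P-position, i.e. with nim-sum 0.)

3

In binary:
  10110  (22)
  00101  (5)
  10100  (20)
  -----
  00111  (7)
The overall nim-sum is X = 7. A pile of size p has a winning move iff p XOR X < p (reduce it to p XOR X).
  22: 22 XOR 7 = 17 < 22 — winning move (to 17).
  5: 5 XOR 7 = 2 < 5 — winning move (to 2).
  20: 20 XOR 7 = 19 < 20 — winning move (to 19).
That gives 3 winning moves.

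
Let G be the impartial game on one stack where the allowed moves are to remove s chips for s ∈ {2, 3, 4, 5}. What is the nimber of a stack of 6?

3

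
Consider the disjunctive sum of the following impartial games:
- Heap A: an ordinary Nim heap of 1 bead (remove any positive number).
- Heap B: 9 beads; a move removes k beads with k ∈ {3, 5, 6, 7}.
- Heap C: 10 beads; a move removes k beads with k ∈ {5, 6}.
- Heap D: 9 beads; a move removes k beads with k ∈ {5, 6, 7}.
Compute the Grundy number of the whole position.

Heap A is a plain Nim heap of size 1, so its Grundy value is 1.
For heap B, compute g(0), g(1), … with moves {3, 5, 6, 7}:
g(0) = mex{} = 0
g(1) = mex{} = 0
g(2) = mex{} = 0
g(3) = mex{0} = 1
g(4) = mex{0} = 1
g(5) = mex{0} = 1
g(6) = mex{0,1} = 2
g(7) = mex{0,1} = 2
g(8) = mex{0,1} = 2
g(9) = mex{0,1,2} = 3
So g(9) = 3.
Build the Grundy sequence for heap C with g(k) = mex{g(k−s) : s ∈ {5, 6}, s ≤ k}:
k:     0  1  2  3  4  5  6  7  8  9 10
g(k):  0  0  0  0  0  1  1  1  1  1  2
So g(10) = 2.
Grundy values for heap D (subtraction set {5, 6, 7}):
g(0) = mex{} = 0
g(1) = mex{} = 0
g(2) = mex{} = 0
g(3) = mex{} = 0
g(4) = mex{} = 0
g(5) = mex{0} = 1
g(6) = mex{0} = 1
g(7) = mex{0} = 1
g(8) = mex{0} = 1
g(9) = mex{0} = 1
So g(9) = 1.
The value of a disjunctive sum is the nim-sum of the parts.
Combined value = 1 ⊕ 3 ⊕ 2 ⊕ 1 = 1.

1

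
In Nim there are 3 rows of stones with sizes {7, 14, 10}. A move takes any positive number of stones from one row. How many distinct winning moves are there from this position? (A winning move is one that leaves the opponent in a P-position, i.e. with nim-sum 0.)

Compute the nim-sum pairwise:
7 ⊕ 14 = 9
9 ⊕ 10 = 3
The overall nim-sum is X = 3. A row of size p has a winning move iff p XOR X < p (reduce it to p XOR X).
  7: 7 XOR 3 = 4 < 7 — winning move (to 4).
  14: 14 XOR 3 = 13 < 14 — winning move (to 13).
  10: 10 XOR 3 = 9 < 10 — winning move (to 9).
That gives 3 winning moves.

3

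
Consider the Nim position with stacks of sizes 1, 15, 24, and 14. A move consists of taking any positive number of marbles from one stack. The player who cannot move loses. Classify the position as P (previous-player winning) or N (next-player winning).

In binary:
  00001  (1)
  01111  (15)
  11000  (24)
  01110  (14)
  -----
  11000  (24)
The nim-sum is 24 ≠ 0, so this is an N-position: the player to move can win.

N-position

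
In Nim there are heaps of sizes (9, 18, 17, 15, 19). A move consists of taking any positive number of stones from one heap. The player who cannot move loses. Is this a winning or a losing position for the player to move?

Winning position

Write each in binary and XOR column by column:
  01001  (9)
  10010  (18)
  10001  (17)
  01111  (15)
  10011  (19)
  -----
  10110  (22)
The nim-sum is 22 ≠ 0, so this is an N-position: the player to move can win.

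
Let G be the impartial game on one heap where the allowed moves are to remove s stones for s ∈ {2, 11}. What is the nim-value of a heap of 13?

0

Grundy values for subtraction set {2, 11}:
g(0) = mex{} = 0
g(1) = mex{} = 0
g(2) = mex{0} = 1
g(3) = mex{0} = 1
g(4) = mex{1} = 0
g(5) = mex{1} = 0
g(6) = mex{0} = 1
g(7) = mex{0} = 1
g(8) = mex{1} = 0
g(9) = mex{1} = 0
g(10) = mex{0} = 1
g(11) = mex{0} = 1
g(12) = mex{0,1} = 2
g(13) = mex{1} = 0
So g(13) = 0.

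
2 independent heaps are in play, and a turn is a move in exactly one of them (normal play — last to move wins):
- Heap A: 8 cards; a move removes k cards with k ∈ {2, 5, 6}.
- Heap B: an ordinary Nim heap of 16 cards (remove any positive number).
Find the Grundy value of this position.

Grundy values for heap A (subtraction set {2, 5, 6}):
g(0) = mex{} = 0
g(1) = mex{} = 0
g(2) = mex{0} = 1
g(3) = mex{0} = 1
g(4) = mex{1} = 0
g(5) = mex{0,1} = 2
g(6) = mex{0} = 1
g(7) = mex{0,1,2} = 3
g(8) = mex{1} = 0
So g(8) = 0.
Heap B is a plain Nim heap of size 16, so its Grundy value is 16.
The value of a disjunctive sum is the nim-sum of the parts.
Combined value = 0 ⊕ 16 = 16.

16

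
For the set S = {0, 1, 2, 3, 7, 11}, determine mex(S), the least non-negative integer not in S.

The values 0, 1, 2, 3 are all present; 4 is the first non-negative integer missing from the set.

4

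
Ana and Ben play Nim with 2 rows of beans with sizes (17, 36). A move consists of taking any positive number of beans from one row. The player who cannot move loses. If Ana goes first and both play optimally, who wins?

Nim-sum: 17 XOR 36 = 53.
The nim-sum is 53 ≠ 0, so this is an N-position: the player to move can win; Ana has a winning move.

Ana wins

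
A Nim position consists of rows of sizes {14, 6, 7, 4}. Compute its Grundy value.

11

Compute the nim-sum pairwise:
14 XOR 6 = 8
8 XOR 7 = 15
15 XOR 4 = 11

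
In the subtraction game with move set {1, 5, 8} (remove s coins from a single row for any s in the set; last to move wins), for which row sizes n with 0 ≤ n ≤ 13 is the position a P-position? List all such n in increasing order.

0, 2, 4, 6, 13

Build the Grundy sequence with g(k) = mex{g(k−s) : s ∈ {1, 5, 8}, s ≤ k}:
g(0) = mex{} = 0
g(1) = mex{0} = 1
g(2) = mex{1} = 0
g(3) = mex{0} = 1
g(4) = mex{1} = 0
g(5) = mex{0} = 1
g(6) = mex{1} = 0
g(7) = mex{0} = 1
g(8) = mex{0,1} = 2
g(9) = mex{0,1,2} = 3
g(10) = mex{0,1,3} = 2
g(11) = mex{0,1,2} = 3
g(12) = mex{0,1,3} = 2
g(13) = mex{1,2} = 0
The P-positions (g = 0) in 0..13 are 0, 2, 4, 6, 13.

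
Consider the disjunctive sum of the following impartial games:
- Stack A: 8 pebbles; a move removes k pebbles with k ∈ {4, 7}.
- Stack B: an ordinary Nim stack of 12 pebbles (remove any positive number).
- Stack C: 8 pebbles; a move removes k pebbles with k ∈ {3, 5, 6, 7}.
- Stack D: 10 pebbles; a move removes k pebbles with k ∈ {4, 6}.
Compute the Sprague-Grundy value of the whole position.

For stack A, compute g(0), g(1), … with moves {4, 7}:
g(0) = mex{} = 0
g(1) = mex{} = 0
g(2) = mex{} = 0
g(3) = mex{} = 0
g(4) = mex{0} = 1
g(5) = mex{0} = 1
g(6) = mex{0} = 1
g(7) = mex{0} = 1
g(8) = mex{0,1} = 2
So g(8) = 2.
Stack B is a plain Nim stack of size 12, so its Grundy value is 12.
Grundy values for stack C (subtraction set {3, 5, 6, 7}):
g(0) = mex{} = 0
g(1) = mex{} = 0
g(2) = mex{} = 0
g(3) = mex{0} = 1
g(4) = mex{0} = 1
g(5) = mex{0} = 1
g(6) = mex{0,1} = 2
g(7) = mex{0,1} = 2
g(8) = mex{0,1} = 2
So g(8) = 2.
For stack D, compute g(0), g(1), … with moves {4, 6}:
g(0) = mex{} = 0
g(1) = mex{} = 0
g(2) = mex{} = 0
g(3) = mex{} = 0
g(4) = mex{0} = 1
g(5) = mex{0} = 1
g(6) = mex{0} = 1
g(7) = mex{0} = 1
g(8) = mex{0,1} = 2
g(9) = mex{0,1} = 2
g(10) = mex{1} = 0
So g(10) = 0.
By the Sprague-Grundy theorem, the Grundy value of a sum of independent games is the XOR of the component values.
Combined value = 2 ⊕ 12 ⊕ 2 ⊕ 0 = 12.

12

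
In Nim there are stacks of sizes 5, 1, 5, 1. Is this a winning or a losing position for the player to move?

Nim-sum: 5 ⊕ 1 ⊕ 5 ⊕ 1 = 0.
The nim-sum is 0, so this is a P-position: the player to move is in a losing position under optimal play.

Losing position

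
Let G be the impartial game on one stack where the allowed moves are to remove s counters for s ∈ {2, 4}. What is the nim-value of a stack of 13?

Grundy values for subtraction set {2, 4}:
g(0) = mex{} = 0
g(1) = mex{} = 0
g(2) = mex{0} = 1
g(3) = mex{0} = 1
g(4) = mex{0,1} = 2
g(5) = mex{0,1} = 2
g(6) = mex{1,2} = 0
g(7) = mex{1,2} = 0
g(8) = mex{0,2} = 1
g(9) = mex{0,2} = 1
g(10) = mex{0,1} = 2
g(11) = mex{0,1} = 2
g(12) = mex{1,2} = 0
g(13) = mex{1,2} = 0
So g(13) = 0.

0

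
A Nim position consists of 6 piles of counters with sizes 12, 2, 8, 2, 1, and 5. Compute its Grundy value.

0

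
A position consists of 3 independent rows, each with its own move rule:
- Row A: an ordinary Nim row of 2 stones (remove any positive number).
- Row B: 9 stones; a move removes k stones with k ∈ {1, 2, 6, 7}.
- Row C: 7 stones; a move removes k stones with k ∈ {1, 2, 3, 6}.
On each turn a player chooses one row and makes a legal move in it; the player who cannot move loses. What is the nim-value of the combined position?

0

Row A is a plain Nim row of size 2, so its Grundy value is 2.
Build the Grundy sequence for row B with g(k) = mex{g(k−s) : s ∈ {1, 2, 6, 7}, s ≤ k}:
k:     0  1  2  3  4  5  6  7  8  9
g(k):  0  1  2  0  1  2  3  4  0  1
So g(9) = 1.
For row C, compute g(0), g(1), … with moves {1, 2, 3, 6}:
k:     0  1  2  3  4  5  6  7
g(k):  0  1  2  3  0  1  2  3
So g(7) = 3.
The value of a disjunctive sum is the nim-sum of the parts.
Combined value = 2 ⊕ 1 ⊕ 3 = 0.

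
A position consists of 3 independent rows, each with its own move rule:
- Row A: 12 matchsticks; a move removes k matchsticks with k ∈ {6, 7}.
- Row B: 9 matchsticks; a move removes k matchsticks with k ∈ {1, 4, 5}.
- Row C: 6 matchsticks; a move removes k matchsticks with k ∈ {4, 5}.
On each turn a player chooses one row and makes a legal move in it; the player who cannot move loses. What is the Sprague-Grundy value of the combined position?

Build the Grundy sequence for row A with g(k) = mex{g(k−s) : s ∈ {6, 7}, s ≤ k}:
g(0) = mex{} = 0
g(1) = mex{} = 0
g(2) = mex{} = 0
g(3) = mex{} = 0
g(4) = mex{} = 0
g(5) = mex{} = 0
g(6) = mex{0} = 1
g(7) = mex{0} = 1
g(8) = mex{0} = 1
g(9) = mex{0} = 1
g(10) = mex{0} = 1
g(11) = mex{0} = 1
g(12) = mex{0,1} = 2
So g(12) = 2.
Build the Grundy sequence for row B with g(k) = mex{g(k−s) : s ∈ {1, 4, 5}, s ≤ k}:
g(0) = mex{} = 0
g(1) = mex{0} = 1
g(2) = mex{1} = 0
g(3) = mex{0} = 1
g(4) = mex{0,1} = 2
g(5) = mex{0,1,2} = 3
g(6) = mex{0,1,3} = 2
g(7) = mex{0,1,2} = 3
g(8) = mex{1,2,3} = 0
g(9) = mex{0,2,3} = 1
So g(9) = 1.
Build the Grundy sequence for row C with g(k) = mex{g(k−s) : s ∈ {4, 5}, s ≤ k}:
k:     0  1  2  3  4  5  6
g(k):  0  0  0  0  1  1  1
So g(6) = 1.
By the Sprague-Grundy theorem, the Grundy value of a sum of independent games is the XOR of the component values.
Combined value = 2 XOR 1 XOR 1 = 2.

2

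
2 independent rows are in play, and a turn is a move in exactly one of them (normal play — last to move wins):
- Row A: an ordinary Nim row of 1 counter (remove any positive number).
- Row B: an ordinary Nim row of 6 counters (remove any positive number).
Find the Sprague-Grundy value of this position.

Row A is a plain Nim row of size 1, so its Grundy value is 1.
Row B is a plain Nim row of size 6, so its Grundy value is 6.
By the Sprague-Grundy theorem, the Grundy value of a sum of independent games is the XOR of the component values.
Combined value = 1 ⊕ 6 = 7.

7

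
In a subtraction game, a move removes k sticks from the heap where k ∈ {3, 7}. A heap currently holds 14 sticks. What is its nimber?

1

Grundy values for subtraction set {3, 7}:
g(0) = mex{} = 0
g(1) = mex{} = 0
g(2) = mex{} = 0
g(3) = mex{0} = 1
g(4) = mex{0} = 1
g(5) = mex{0} = 1
g(6) = mex{1} = 0
g(7) = mex{0,1} = 2
g(8) = mex{0,1} = 2
g(9) = mex{0} = 1
g(10) = mex{1,2} = 0
g(11) = mex{1,2} = 0
g(12) = mex{1} = 0
g(13) = mex{0} = 1
g(14) = mex{0,2} = 1
So g(14) = 1.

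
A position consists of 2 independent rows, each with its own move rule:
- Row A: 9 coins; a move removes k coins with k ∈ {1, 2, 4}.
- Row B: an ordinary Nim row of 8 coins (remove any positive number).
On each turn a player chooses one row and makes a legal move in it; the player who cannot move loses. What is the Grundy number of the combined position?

Grundy values for row A (subtraction set {1, 2, 4}):
g(0) = mex{} = 0
g(1) = mex{0} = 1
g(2) = mex{0,1} = 2
g(3) = mex{1,2} = 0
g(4) = mex{0,2} = 1
g(5) = mex{0,1} = 2
g(6) = mex{1,2} = 0
g(7) = mex{0,2} = 1
g(8) = mex{0,1} = 2
g(9) = mex{1,2} = 0
So g(9) = 0.
Row B is a plain Nim row of size 8, so its Grundy value is 8.
The value of a disjunctive sum is the nim-sum of the parts.
Combined value = 0 XOR 8 = 8.

8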